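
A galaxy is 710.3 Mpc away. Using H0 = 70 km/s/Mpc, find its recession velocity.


v = H0 * d = 70 * 710.3 = 49721.0

49721.0 km/s


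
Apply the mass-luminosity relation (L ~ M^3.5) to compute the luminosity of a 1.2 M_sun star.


L/L_sun = (M/M_sun)^3.5 = 1.2^3.5 = 1.8929

1.8929 L_sun


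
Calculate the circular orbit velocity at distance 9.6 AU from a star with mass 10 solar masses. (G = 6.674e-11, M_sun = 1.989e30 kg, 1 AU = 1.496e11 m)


v = sqrt(GM/r) = sqrt(6.674e-11 * 1.989e+31 / 1.436e+12) = 30402.4848

30402.4848 m/s


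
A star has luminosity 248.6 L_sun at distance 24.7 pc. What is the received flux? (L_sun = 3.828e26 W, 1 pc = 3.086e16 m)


F = L / (4*pi*d^2) = 9.516e+28 / (4*pi*(7.622e+17)^2) = 1.303e-08

1.303e-08 W/m^2


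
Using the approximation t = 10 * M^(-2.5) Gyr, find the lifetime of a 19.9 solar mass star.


t = 10 * M^(-2.5) = 10 * 19.9^(-2.5) = 0.0057

0.0057 Gyr


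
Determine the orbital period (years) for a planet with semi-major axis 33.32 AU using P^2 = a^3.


P = a^(3/2) = 33.32^1.5 = 192.3346

192.3346 years


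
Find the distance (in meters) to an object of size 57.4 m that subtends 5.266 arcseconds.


D = size / theta_rad, theta_rad = 5.266 * pi/(180*3600) = 2.553e-05, D = 2.248e+06

2.248e+06 m


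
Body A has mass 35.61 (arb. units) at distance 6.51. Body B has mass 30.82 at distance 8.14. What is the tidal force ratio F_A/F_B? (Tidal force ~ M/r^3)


Ratio = (M1/r1^3) / (M2/r2^3) = (35.61/6.51^3) / (30.82/8.14^3) = 2.2588

2.2588


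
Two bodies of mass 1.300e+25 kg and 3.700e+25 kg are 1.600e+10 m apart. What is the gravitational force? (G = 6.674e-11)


F = G*m1*m2/r^2 = 6.674e-11 * 1.300e+25 * 3.700e+25 / (1.600e+10)^2 = 6.674e-11 * 4.810e+50 / 2.560e+20 = 1.254e+20

1.254e+20 N


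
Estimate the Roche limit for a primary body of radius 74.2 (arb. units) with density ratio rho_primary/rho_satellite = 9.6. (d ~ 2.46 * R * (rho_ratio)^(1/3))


d_Roche = 2.46 * 74.2 * 9.6^(1/3) = 387.9384

387.9384


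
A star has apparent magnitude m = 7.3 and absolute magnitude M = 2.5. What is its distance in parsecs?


d = 10^((m - M + 5)/5) = 10^((7.3 - 2.5 + 5)/5) = 91.2011

91.2011 pc


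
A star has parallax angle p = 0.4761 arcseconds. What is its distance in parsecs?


d = 1/p = 1/0.4761 = 2.1004

2.1004 pc


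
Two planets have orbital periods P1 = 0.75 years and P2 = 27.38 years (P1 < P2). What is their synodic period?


1/P_syn = |1/P1 - 1/P2| = |1/0.75 - 1/27.38| => P_syn = 0.7711

0.7711 years


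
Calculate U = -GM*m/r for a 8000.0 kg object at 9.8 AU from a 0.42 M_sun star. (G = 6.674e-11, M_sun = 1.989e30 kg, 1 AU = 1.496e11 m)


M = 0.42 * 1.989e30 kg = 8.3538e+29 kg; r = 9.8 AU * 1.496e11 m/AU = 1.46608e+12 m. U = -GM*m/r = -(6.674e-11 * 8.3538e+29 * 8000.0) / 1.46608e+12 = -3.042e+11

-3.042e+11 J


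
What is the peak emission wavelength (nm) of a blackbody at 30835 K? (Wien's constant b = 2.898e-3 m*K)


lam_max = b / T = 2.898e-3 / 30835 = 9.398e-08 m = 93.9841 nm

93.9841 nm


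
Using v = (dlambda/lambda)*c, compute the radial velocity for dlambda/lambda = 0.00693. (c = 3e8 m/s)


v = (dlambda/lambda) * c = 0.00693 * 3e8 = 2.079e+06

2.079e+06 m/s


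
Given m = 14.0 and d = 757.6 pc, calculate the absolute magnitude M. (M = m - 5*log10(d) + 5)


M = m - 5*log10(d) + 5 = 14.0 - 5*log10(757.6) + 5 = 4.6028

4.6028


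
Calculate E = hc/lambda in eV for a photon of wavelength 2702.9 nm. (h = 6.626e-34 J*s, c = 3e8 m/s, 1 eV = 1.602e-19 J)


E = hc/lambda = 6.626e-34 * 3e8 / 2.703e-06 = 7.354e-20 J = 0.4591 eV

0.4591 eV


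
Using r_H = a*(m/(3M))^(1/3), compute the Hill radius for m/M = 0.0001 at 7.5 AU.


r_H = a * (m/3M)^(1/3) = 7.5 * (0.0001/3)^(1/3) = 0.2414

0.2414 AU


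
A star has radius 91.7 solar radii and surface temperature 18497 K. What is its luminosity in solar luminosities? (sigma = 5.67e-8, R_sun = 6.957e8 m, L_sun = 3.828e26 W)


R = 91.7 * 6.957e8 m = 6.379569e+10 m. L = 4*pi*R^2*sigma*T^4 = 4*pi*(6.379569e+10)^2 * 5.67e-8 * 18497^4 = 3.394538879e+32 W. L/L_sun = 3.394538879e+32 / 3.828e26 = 886765.6424

886765.6424 L_sun


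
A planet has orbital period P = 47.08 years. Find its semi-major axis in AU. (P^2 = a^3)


a = P^(2/3) = 47.08^(2/3) = 13.0384

13.0384 AU


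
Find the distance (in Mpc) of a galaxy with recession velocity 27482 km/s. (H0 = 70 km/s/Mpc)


d = v / H0 = 27482 / 70 = 392.6

392.6 Mpc


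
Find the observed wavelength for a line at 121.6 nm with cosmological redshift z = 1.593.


lam_obs = lam_emit * (1 + z) = 121.6 * (1 + 1.593) = 315.3088

315.3088 nm


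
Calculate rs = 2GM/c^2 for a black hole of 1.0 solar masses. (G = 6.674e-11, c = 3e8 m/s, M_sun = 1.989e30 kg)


M = 1.0 * 1.989e30 kg = 1.989e+30 kg. rs = 2GM/c^2 = 2 * 6.674e-11 * 1.989e+30 / (3e8)^2 = 2949.908

2949.908 m


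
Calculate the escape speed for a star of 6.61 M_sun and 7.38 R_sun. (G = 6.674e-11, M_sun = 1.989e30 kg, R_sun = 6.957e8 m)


M = 6.61 * 1.989e30 kg = 1.314729e+31 kg; R = 7.38 * 6.957e8 m = 5.134266e+09 m. v_esc = sqrt(2GM/R) = sqrt(2 * 6.674e-11 * 1.314729e+31 / 5.134266e+09) = 584637.9969

584637.9969 m/s


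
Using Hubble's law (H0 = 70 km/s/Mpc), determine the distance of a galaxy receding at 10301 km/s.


d = v / H0 = 10301 / 70 = 147.1571

147.1571 Mpc


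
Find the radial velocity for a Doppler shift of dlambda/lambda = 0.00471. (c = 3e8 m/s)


v = (dlambda/lambda) * c = 0.00471 * 3e8 = 1.413e+06

1.413e+06 m/s


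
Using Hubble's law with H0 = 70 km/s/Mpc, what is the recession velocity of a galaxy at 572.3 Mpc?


v = H0 * d = 70 * 572.3 = 40061.0

40061.0 km/s


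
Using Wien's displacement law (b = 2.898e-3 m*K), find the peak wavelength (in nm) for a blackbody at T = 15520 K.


lam_max = b / T = 2.898e-3 / 15520 = 1.867e-07 m = 186.7268 nm

186.7268 nm


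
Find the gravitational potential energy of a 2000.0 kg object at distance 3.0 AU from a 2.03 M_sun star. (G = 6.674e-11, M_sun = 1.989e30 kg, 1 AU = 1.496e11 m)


M = 2.03 * 1.989e30 kg = 4.03767e+30 kg; r = 3.0 AU * 1.496e11 m/AU = 4.488e+11 m. U = -GM*m/r = -(6.674e-11 * 4.03767e+30 * 2000.0) / 4.488e+11 = -1.201e+12

-1.201e+12 J


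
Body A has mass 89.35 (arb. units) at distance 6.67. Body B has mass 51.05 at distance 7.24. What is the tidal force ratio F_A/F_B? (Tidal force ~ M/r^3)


Ratio = (M1/r1^3) / (M2/r2^3) = (89.35/6.67^3) / (51.05/7.24^3) = 2.2384

2.2384


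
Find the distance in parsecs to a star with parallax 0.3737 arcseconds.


d = 1/p = 1/0.3737 = 2.6759

2.6759 pc


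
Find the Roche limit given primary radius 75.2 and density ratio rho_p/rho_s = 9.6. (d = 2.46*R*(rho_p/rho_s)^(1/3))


d_Roche = 2.46 * 75.2 * 9.6^(1/3) = 393.1667

393.1667


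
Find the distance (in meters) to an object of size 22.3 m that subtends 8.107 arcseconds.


D = size / theta_rad, theta_rad = 8.107 * pi/(180*3600) = 3.930e-05, D = 567374.5133

567374.5133 m


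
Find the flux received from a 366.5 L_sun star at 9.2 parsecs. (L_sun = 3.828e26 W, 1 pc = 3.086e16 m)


F = L / (4*pi*d^2) = 1.403e+29 / (4*pi*(2.839e+17)^2) = 1.385e-07

1.385e-07 W/m^2


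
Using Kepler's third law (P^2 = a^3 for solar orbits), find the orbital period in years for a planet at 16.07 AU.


P = a^(3/2) = 16.07^1.5 = 64.4205

64.4205 years


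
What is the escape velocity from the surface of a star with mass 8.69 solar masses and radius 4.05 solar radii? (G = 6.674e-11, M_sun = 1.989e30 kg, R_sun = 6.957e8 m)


M = 8.69 * 1.989e30 kg = 1.728441e+31 kg; R = 4.05 * 6.957e8 m = 2.817585e+09 m. v_esc = sqrt(2GM/R) = sqrt(2 * 6.674e-11 * 1.728441e+31 / 2.817585e+09) = 904892.2433

904892.2433 m/s


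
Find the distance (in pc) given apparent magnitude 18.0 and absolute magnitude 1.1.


d = 10^((m - M + 5)/5) = 10^((18.0 - 1.1 + 5)/5) = 23988.3292

23988.3292 pc


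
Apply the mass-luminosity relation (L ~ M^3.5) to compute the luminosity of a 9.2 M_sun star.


L/L_sun = (M/M_sun)^3.5 = 9.2^3.5 = 2361.8776

2361.8776 L_sun


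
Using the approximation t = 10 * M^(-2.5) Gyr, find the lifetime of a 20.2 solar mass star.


t = 10 * M^(-2.5) = 10 * 20.2^(-2.5) = 0.0055

0.0055 Gyr


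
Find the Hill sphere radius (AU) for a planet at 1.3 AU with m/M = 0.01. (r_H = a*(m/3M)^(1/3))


r_H = a * (m/3M)^(1/3) = 1.3 * (0.01/3)^(1/3) = 0.1942

0.1942 AU


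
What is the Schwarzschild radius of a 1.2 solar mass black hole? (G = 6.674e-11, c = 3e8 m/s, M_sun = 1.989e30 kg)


M = 1.2 * 1.989e30 kg = 2.3868e+30 kg. rs = 2GM/c^2 = 2 * 6.674e-11 * 2.3868e+30 / (3e8)^2 = 3539.8896

3539.8896 m


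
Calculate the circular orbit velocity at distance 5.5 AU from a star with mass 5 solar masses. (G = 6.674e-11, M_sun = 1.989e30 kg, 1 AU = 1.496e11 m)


v = sqrt(GM/r) = sqrt(6.674e-11 * 9.945e+30 / 8.228e+11) = 28401.9627

28401.9627 m/s


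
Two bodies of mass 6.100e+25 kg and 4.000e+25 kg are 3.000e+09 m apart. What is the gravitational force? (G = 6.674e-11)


F = G*m1*m2/r^2 = 6.674e-11 * 6.100e+25 * 4.000e+25 / (3.000e+09)^2 = 6.674e-11 * 2.440e+51 / 9.000e+18 = 1.809e+22

1.809e+22 N


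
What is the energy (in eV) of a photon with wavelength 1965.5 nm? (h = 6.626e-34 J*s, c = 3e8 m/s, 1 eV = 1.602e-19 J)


E = hc/lambda = 6.626e-34 * 3e8 / 1.966e-06 = 1.011e-19 J = 0.6313 eV

0.6313 eV


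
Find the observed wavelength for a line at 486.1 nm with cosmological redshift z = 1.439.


lam_obs = lam_emit * (1 + z) = 486.1 * (1 + 1.439) = 1185.5979

1185.5979 nm


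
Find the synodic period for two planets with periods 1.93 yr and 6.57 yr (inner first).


1/P_syn = |1/P1 - 1/P2| = |1/1.93 - 1/6.57| => P_syn = 2.7328

2.7328 years


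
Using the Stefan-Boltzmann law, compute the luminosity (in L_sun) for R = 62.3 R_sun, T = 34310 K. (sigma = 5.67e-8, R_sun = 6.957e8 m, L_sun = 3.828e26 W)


R = 62.3 * 6.957e8 m = 4.334211e+10 m. L = 4*pi*R^2*sigma*T^4 = 4*pi*(4.334211e+10)^2 * 5.67e-8 * 34310^4 = 1.854794909e+33 W. L/L_sun = 1.854794909e+33 / 3.828e26 = 4.845e+06

4.845e+06 L_sun


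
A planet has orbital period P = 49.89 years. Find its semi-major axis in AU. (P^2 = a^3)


a = P^(2/3) = 49.89^(2/3) = 13.5522

13.5522 AU


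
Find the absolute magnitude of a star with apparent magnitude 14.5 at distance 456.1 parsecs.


M = m - 5*log10(d) + 5 = 14.5 - 5*log10(456.1) + 5 = 6.2047

6.2047


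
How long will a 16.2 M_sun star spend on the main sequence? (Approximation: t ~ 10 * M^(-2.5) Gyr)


t = 10 * M^(-2.5) = 10 * 16.2^(-2.5) = 0.0095

0.0095 Gyr


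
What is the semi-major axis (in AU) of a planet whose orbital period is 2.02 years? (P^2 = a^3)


a = P^(2/3) = 2.02^(2/3) = 1.598

1.598 AU


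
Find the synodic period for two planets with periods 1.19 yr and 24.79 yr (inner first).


1/P_syn = |1/P1 - 1/P2| = |1/1.19 - 1/24.79| => P_syn = 1.25

1.25 years


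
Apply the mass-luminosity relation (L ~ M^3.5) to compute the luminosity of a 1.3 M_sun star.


L/L_sun = (M/M_sun)^3.5 = 1.3^3.5 = 2.505

2.505 L_sun


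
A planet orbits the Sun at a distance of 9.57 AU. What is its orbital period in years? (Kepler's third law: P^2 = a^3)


P = a^(3/2) = 9.57^1.5 = 29.6052

29.6052 years


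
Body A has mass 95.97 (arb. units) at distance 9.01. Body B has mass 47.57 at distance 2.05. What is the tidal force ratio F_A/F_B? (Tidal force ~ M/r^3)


Ratio = (M1/r1^3) / (M2/r2^3) = (95.97/9.01^3) / (47.57/2.05^3) = 0.0238

0.0238


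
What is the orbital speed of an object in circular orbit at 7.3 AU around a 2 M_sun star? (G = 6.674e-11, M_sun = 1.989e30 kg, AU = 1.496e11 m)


v = sqrt(GM/r) = sqrt(6.674e-11 * 3.978e+30 / 1.092e+12) = 15591.8721

15591.8721 m/s


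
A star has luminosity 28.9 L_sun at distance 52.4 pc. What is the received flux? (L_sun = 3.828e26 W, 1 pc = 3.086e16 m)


F = L / (4*pi*d^2) = 1.106e+28 / (4*pi*(1.617e+18)^2) = 3.367e-10

3.367e-10 W/m^2


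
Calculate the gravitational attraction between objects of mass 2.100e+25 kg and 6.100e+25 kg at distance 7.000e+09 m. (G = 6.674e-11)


F = G*m1*m2/r^2 = 6.674e-11 * 2.100e+25 * 6.100e+25 / (7.000e+09)^2 = 6.674e-11 * 1.281e+51 / 4.900e+19 = 1.745e+21

1.745e+21 N


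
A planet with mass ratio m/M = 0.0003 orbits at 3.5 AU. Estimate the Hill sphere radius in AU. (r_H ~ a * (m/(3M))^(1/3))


r_H = a * (m/3M)^(1/3) = 3.5 * (0.0003/3)^(1/3) = 0.1625

0.1625 AU


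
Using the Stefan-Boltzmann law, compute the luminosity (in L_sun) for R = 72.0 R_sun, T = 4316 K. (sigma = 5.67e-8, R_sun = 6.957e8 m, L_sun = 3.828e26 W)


R = 72.0 * 6.957e8 m = 5.00904e+10 m. L = 4*pi*R^2*sigma*T^4 = 4*pi*(5.00904e+10)^2 * 5.67e-8 * 4316^4 = 6.20336973e+29 W. L/L_sun = 6.20336973e+29 / 3.828e26 = 1620.525

1620.525 L_sun


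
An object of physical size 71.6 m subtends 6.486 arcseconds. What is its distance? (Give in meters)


D = size / theta_rad, theta_rad = 6.486 * pi/(180*3600) = 3.145e-05, D = 2.277e+06

2.277e+06 m


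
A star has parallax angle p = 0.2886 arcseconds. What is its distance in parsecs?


d = 1/p = 1/0.2886 = 3.465

3.465 pc


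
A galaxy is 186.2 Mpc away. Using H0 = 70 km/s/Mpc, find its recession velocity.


v = H0 * d = 70 * 186.2 = 13034.0

13034.0 km/s


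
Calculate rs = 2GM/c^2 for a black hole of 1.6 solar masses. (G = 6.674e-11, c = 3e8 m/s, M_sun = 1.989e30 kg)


M = 1.6 * 1.989e30 kg = 3.1824e+30 kg. rs = 2GM/c^2 = 2 * 6.674e-11 * 3.1824e+30 / (3e8)^2 = 4719.8528

4719.8528 m


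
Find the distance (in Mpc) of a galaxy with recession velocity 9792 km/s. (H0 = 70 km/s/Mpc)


d = v / H0 = 9792 / 70 = 139.8857

139.8857 Mpc


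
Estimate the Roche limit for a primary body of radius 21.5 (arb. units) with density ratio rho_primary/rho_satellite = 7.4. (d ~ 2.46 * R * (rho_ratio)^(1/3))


d_Roche = 2.46 * 21.5 * 7.4^(1/3) = 103.0665

103.0665


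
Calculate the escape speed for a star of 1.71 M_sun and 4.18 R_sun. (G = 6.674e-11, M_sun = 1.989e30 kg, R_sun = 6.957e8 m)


M = 1.71 * 1.989e30 kg = 3.40119e+30 kg; R = 4.18 * 6.957e8 m = 2.908026e+09 m. v_esc = sqrt(2GM/R) = sqrt(2 * 6.674e-11 * 3.40119e+30 / 2.908026e+09) = 395115.8059

395115.8059 m/s


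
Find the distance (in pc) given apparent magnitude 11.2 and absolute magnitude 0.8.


d = 10^((m - M + 5)/5) = 10^((11.2 - 0.8 + 5)/5) = 1202.2644

1202.2644 pc


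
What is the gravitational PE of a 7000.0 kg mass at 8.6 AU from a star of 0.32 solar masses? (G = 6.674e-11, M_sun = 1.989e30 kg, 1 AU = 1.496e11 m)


M = 0.32 * 1.989e30 kg = 6.3648e+29 kg; r = 8.6 AU * 1.496e11 m/AU = 1.28656e+12 m. U = -GM*m/r = -(6.674e-11 * 6.3648e+29 * 7000.0) / 1.28656e+12 = -2.311e+11

-2.311e+11 J


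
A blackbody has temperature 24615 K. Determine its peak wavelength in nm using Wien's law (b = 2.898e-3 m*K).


lam_max = b / T = 2.898e-3 / 24615 = 1.177e-07 m = 117.7331 nm

117.7331 nm


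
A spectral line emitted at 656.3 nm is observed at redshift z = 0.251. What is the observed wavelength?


lam_obs = lam_emit * (1 + z) = 656.3 * (1 + 0.251) = 821.0313

821.0313 nm


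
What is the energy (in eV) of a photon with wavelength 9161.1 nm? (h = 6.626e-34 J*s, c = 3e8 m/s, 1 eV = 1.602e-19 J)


E = hc/lambda = 6.626e-34 * 3e8 / 9.161e-06 = 2.170e-20 J = 0.1354 eV

0.1354 eV


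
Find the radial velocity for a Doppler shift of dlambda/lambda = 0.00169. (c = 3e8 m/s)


v = (dlambda/lambda) * c = 0.00169 * 3e8 = 507000.0

507000.0 m/s


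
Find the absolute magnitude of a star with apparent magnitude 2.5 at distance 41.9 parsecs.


M = m - 5*log10(d) + 5 = 2.5 - 5*log10(41.9) + 5 = -0.6111

-0.6111


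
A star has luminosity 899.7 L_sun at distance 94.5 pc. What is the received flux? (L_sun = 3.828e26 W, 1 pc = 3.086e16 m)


F = L / (4*pi*d^2) = 3.444e+29 / (4*pi*(2.916e+18)^2) = 3.223e-09

3.223e-09 W/m^2


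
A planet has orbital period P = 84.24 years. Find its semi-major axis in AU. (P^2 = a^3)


a = P^(2/3) = 84.24^(2/3) = 19.2167

19.2167 AU


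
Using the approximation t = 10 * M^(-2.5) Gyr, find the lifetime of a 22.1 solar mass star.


t = 10 * M^(-2.5) = 10 * 22.1^(-2.5) = 0.0044

0.0044 Gyr


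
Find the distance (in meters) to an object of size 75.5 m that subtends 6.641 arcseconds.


D = size / theta_rad, theta_rad = 6.641 * pi/(180*3600) = 3.220e-05, D = 2.345e+06

2.345e+06 m


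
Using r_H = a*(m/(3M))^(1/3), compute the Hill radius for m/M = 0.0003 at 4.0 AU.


r_H = a * (m/3M)^(1/3) = 4.0 * (0.0003/3)^(1/3) = 0.1857

0.1857 AU


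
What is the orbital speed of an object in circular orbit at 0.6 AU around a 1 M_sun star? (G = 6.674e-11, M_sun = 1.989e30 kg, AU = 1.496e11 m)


v = sqrt(GM/r) = sqrt(6.674e-11 * 1.989e+30 / 8.976e+10) = 38456.4393

38456.4393 m/s


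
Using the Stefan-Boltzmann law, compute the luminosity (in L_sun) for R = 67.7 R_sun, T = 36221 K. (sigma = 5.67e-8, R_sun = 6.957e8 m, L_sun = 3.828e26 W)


R = 67.7 * 6.957e8 m = 4.709889e+10 m. L = 4*pi*R^2*sigma*T^4 = 4*pi*(4.709889e+10)^2 * 5.67e-8 * 36221^4 = 2.720545615e+33 W. L/L_sun = 2.720545615e+33 / 3.828e26 = 7.107e+06

7.107e+06 L_sun


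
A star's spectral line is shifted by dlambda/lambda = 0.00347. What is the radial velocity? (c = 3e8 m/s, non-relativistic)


v = (dlambda/lambda) * c = 0.00347 * 3e8 = 1.041e+06

1.041e+06 m/s


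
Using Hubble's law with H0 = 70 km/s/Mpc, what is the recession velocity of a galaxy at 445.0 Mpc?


v = H0 * d = 70 * 445.0 = 31150.0

31150.0 km/s


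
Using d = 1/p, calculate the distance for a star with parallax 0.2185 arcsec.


d = 1/p = 1/0.2185 = 4.5767

4.5767 pc


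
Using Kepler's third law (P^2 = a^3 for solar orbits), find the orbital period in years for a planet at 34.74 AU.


P = a^(3/2) = 34.74^1.5 = 204.7598

204.7598 years


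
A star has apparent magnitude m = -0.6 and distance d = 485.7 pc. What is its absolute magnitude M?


M = m - 5*log10(d) + 5 = -0.6 - 5*log10(485.7) + 5 = -9.0318

-9.0318


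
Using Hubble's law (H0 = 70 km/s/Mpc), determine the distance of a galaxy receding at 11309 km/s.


d = v / H0 = 11309 / 70 = 161.5571

161.5571 Mpc


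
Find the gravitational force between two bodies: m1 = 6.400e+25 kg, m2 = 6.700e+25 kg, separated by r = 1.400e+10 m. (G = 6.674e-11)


F = G*m1*m2/r^2 = 6.674e-11 * 6.400e+25 * 6.700e+25 / (1.400e+10)^2 = 6.674e-11 * 4.288e+51 / 1.960e+20 = 1.460e+21

1.460e+21 N


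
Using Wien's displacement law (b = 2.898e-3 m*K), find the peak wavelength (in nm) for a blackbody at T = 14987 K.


lam_max = b / T = 2.898e-3 / 14987 = 1.934e-07 m = 193.3676 nm

193.3676 nm


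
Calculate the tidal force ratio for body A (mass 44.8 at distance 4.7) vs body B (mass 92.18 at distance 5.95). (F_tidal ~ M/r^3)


Ratio = (M1/r1^3) / (M2/r2^3) = (44.8/4.7^3) / (92.18/5.95^3) = 0.986

0.986


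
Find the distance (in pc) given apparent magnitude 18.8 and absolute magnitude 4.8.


d = 10^((m - M + 5)/5) = 10^((18.8 - 4.8 + 5)/5) = 6309.5734

6309.5734 pc


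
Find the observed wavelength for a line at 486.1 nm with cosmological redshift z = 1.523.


lam_obs = lam_emit * (1 + z) = 486.1 * (1 + 1.523) = 1226.4303

1226.4303 nm


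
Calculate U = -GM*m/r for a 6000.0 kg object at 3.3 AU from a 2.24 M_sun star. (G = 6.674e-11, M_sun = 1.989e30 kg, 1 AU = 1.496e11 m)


M = 2.24 * 1.989e30 kg = 4.45536e+30 kg; r = 3.3 AU * 1.496e11 m/AU = 4.9368e+11 m. U = -GM*m/r = -(6.674e-11 * 4.45536e+30 * 6000.0) / 4.9368e+11 = -3.614e+12

-3.614e+12 J


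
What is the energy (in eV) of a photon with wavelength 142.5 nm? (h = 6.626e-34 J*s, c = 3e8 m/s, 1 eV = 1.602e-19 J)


E = hc/lambda = 6.626e-34 * 3e8 / 1.425e-07 = 1.395e-18 J = 8.7075 eV

8.7075 eV


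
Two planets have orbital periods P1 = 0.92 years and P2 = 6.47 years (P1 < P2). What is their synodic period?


1/P_syn = |1/P1 - 1/P2| = |1/0.92 - 1/6.47| => P_syn = 1.0725

1.0725 years


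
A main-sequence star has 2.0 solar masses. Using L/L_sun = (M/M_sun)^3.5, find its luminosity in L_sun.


L/L_sun = (M/M_sun)^3.5 = 2.0^3.5 = 11.3137

11.3137 L_sun


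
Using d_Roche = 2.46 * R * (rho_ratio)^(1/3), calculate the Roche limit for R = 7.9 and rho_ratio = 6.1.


d_Roche = 2.46 * 7.9 * 6.1^(1/3) = 35.509

35.509


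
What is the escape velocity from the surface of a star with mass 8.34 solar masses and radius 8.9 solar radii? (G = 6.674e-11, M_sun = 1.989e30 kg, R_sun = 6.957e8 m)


M = 8.34 * 1.989e30 kg = 1.658826e+31 kg; R = 8.9 * 6.957e8 m = 6.19173e+09 m. v_esc = sqrt(2GM/R) = sqrt(2 * 6.674e-11 * 1.658826e+31 / 6.19173e+09) = 598001.827

598001.827 m/s


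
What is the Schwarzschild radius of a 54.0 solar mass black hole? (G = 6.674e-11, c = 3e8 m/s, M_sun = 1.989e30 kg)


M = 54.0 * 1.989e30 kg = 1.07406e+32 kg. rs = 2GM/c^2 = 2 * 6.674e-11 * 1.07406e+32 / (3e8)^2 = 159295.032

159295.032 m


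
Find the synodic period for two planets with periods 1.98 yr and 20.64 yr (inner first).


1/P_syn = |1/P1 - 1/P2| = |1/1.98 - 1/20.64| => P_syn = 2.1901

2.1901 years


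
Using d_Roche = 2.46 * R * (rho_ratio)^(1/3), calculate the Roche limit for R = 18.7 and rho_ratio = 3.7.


d_Roche = 2.46 * 18.7 * 3.7^(1/3) = 71.1504

71.1504


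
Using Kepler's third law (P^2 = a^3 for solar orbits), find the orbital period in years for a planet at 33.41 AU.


P = a^(3/2) = 33.41^1.5 = 193.1144

193.1144 years


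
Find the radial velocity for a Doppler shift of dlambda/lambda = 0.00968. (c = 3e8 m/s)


v = (dlambda/lambda) * c = 0.00968 * 3e8 = 2.904e+06

2.904e+06 m/s


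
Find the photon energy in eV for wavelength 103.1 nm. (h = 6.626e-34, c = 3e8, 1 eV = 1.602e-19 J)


E = hc/lambda = 6.626e-34 * 3e8 / 1.031e-07 = 1.928e-18 J = 12.0352 eV

12.0352 eV


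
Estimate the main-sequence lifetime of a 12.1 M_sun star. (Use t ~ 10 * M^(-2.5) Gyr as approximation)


t = 10 * M^(-2.5) = 10 * 12.1^(-2.5) = 0.0196

0.0196 Gyr


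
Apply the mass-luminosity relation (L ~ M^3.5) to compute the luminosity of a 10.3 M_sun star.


L/L_sun = (M/M_sun)^3.5 = 10.3^3.5 = 3506.9558

3506.9558 L_sun


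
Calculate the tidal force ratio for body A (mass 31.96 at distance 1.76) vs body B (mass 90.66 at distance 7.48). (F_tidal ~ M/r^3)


Ratio = (M1/r1^3) / (M2/r2^3) = (31.96/1.76^3) / (90.66/7.48^3) = 27.0619

27.0619


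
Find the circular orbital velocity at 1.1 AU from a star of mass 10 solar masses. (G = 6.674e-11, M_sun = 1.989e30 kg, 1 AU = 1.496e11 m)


v = sqrt(GM/r) = sqrt(6.674e-11 * 1.989e+31 / 1.646e+11) = 89814.8923

89814.8923 m/s


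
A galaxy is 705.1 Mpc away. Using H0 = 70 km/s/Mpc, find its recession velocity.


v = H0 * d = 70 * 705.1 = 49357.0

49357.0 km/s


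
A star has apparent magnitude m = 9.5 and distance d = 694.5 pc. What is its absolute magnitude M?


M = m - 5*log10(d) + 5 = 9.5 - 5*log10(694.5) + 5 = 0.2916

0.2916


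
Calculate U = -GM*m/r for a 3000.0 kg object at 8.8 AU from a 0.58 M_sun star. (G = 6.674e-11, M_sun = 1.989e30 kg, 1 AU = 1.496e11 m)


M = 0.58 * 1.989e30 kg = 1.15362e+30 kg; r = 8.8 AU * 1.496e11 m/AU = 1.31648e+12 m. U = -GM*m/r = -(6.674e-11 * 1.15362e+30 * 3000.0) / 1.31648e+12 = -1.755e+11

-1.755e+11 J


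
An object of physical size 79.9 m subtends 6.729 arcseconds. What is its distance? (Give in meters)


D = size / theta_rad, theta_rad = 6.729 * pi/(180*3600) = 3.262e-05, D = 2.449e+06

2.449e+06 m


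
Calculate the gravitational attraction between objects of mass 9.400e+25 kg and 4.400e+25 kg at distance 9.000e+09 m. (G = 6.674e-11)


F = G*m1*m2/r^2 = 6.674e-11 * 9.400e+25 * 4.400e+25 / (9.000e+09)^2 = 6.674e-11 * 4.136e+51 / 8.100e+19 = 3.408e+21

3.408e+21 N


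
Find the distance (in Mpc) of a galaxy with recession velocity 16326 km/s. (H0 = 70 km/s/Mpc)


d = v / H0 = 16326 / 70 = 233.2286

233.2286 Mpc


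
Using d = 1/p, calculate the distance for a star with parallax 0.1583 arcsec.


d = 1/p = 1/0.1583 = 6.3171

6.3171 pc


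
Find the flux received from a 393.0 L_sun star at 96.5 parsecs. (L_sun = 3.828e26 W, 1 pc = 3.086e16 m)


F = L / (4*pi*d^2) = 1.504e+29 / (4*pi*(2.978e+18)^2) = 1.350e-09

1.350e-09 W/m^2


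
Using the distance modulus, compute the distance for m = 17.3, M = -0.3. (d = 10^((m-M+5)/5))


d = 10^((m - M + 5)/5) = 10^((17.3 - -0.3 + 5)/5) = 33113.1121

33113.1121 pc


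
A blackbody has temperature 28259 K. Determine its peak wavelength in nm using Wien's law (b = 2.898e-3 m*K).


lam_max = b / T = 2.898e-3 / 28259 = 1.026e-07 m = 102.5514 nm

102.5514 nm


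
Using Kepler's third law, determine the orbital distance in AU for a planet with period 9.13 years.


a = P^(2/3) = 9.13^(2/3) = 4.3683

4.3683 AU


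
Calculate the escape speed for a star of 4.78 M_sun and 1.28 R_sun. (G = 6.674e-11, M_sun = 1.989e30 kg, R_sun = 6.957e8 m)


M = 4.78 * 1.989e30 kg = 9.50742e+30 kg; R = 1.28 * 6.957e8 m = 8.90496e+08 m. v_esc = sqrt(2GM/R) = sqrt(2 * 6.674e-11 * 9.50742e+30 / 8.90496e+08) = 1.194e+06

1.194e+06 m/s


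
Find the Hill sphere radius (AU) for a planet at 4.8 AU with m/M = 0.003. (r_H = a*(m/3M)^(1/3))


r_H = a * (m/3M)^(1/3) = 4.8 * (0.003/3)^(1/3) = 0.48

0.48 AU


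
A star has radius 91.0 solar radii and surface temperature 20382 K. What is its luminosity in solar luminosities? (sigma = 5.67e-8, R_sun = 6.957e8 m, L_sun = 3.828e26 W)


R = 91.0 * 6.957e8 m = 6.33087e+10 m. L = 4*pi*R^2*sigma*T^4 = 4*pi*(6.33087e+10)^2 * 5.67e-8 * 20382^4 = 4.92841083e+32 W. L/L_sun = 4.92841083e+32 / 3.828e26 = 1.287e+06

1.287e+06 L_sun


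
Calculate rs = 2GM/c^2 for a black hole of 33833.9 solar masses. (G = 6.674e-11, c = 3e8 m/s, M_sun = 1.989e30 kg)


M = 33833.9 * 1.989e30 kg = 6.72956271e+34 kg. rs = 2GM/c^2 = 2 * 6.674e-11 * 6.72956271e+34 / (3e8)^2 = 9.981e+07

9.981e+07 m


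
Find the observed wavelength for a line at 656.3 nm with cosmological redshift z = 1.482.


lam_obs = lam_emit * (1 + z) = 656.3 * (1 + 1.482) = 1628.9366

1628.9366 nm


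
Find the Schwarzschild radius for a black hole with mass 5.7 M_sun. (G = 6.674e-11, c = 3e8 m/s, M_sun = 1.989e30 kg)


M = 5.7 * 1.989e30 kg = 1.13373e+31 kg. rs = 2GM/c^2 = 2 * 6.674e-11 * 1.13373e+31 / (3e8)^2 = 16814.4756

16814.4756 m


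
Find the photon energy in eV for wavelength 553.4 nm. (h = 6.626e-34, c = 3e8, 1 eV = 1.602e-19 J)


E = hc/lambda = 6.626e-34 * 3e8 / 5.534e-07 = 3.592e-19 J = 2.2422 eV

2.2422 eV


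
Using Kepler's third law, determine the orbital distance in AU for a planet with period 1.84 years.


a = P^(2/3) = 1.84^(2/3) = 1.5016

1.5016 AU


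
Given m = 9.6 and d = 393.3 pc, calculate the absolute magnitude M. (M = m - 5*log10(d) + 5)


M = m - 5*log10(d) + 5 = 9.6 - 5*log10(393.3) + 5 = 1.6264

1.6264


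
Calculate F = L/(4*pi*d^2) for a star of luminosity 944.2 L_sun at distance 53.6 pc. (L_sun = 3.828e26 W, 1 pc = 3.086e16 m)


F = L / (4*pi*d^2) = 3.614e+29 / (4*pi*(1.654e+18)^2) = 1.051e-08

1.051e-08 W/m^2


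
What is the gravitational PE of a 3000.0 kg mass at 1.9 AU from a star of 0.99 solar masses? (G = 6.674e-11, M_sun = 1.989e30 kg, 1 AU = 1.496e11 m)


M = 0.99 * 1.989e30 kg = 1.96911e+30 kg; r = 1.9 AU * 1.496e11 m/AU = 2.8424e+11 m. U = -GM*m/r = -(6.674e-11 * 1.96911e+30 * 3000.0) / 2.8424e+11 = -1.387e+12

-1.387e+12 J


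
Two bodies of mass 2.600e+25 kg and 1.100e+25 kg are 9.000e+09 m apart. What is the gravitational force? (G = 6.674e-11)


F = G*m1*m2/r^2 = 6.674e-11 * 2.600e+25 * 1.100e+25 / (9.000e+09)^2 = 6.674e-11 * 2.860e+50 / 8.100e+19 = 2.356e+20

2.356e+20 N


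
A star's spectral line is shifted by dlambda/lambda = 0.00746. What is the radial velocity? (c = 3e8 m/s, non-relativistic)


v = (dlambda/lambda) * c = 0.00746 * 3e8 = 2.238e+06

2.238e+06 m/s


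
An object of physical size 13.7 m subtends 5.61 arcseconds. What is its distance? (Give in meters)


D = size / theta_rad, theta_rad = 5.61 * pi/(180*3600) = 2.720e-05, D = 503712.6284

503712.6284 m


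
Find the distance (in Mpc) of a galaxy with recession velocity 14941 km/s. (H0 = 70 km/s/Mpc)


d = v / H0 = 14941 / 70 = 213.4429

213.4429 Mpc


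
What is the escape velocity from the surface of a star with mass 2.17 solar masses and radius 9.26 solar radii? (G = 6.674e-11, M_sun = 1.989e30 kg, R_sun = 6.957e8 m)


M = 2.17 * 1.989e30 kg = 4.31613e+30 kg; R = 9.26 * 6.957e8 m = 6.442182e+09 m. v_esc = sqrt(2GM/R) = sqrt(2 * 6.674e-11 * 4.31613e+30 / 6.442182e+09) = 299046.5954

299046.5954 m/s


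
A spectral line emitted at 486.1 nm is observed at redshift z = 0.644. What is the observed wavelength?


lam_obs = lam_emit * (1 + z) = 486.1 * (1 + 0.644) = 799.1484

799.1484 nm


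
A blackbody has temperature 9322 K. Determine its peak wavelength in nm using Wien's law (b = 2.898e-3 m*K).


lam_max = b / T = 2.898e-3 / 9322 = 3.109e-07 m = 310.8775 nm

310.8775 nm


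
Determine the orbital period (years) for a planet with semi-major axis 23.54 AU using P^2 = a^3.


P = a^(3/2) = 23.54^1.5 = 114.2115

114.2115 years


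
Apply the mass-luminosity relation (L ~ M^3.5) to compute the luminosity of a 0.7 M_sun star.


L/L_sun = (M/M_sun)^3.5 = 0.7^3.5 = 0.287

0.287 L_sun


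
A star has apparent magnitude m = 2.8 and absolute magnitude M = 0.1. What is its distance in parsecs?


d = 10^((m - M + 5)/5) = 10^((2.8 - 0.1 + 5)/5) = 34.6737

34.6737 pc


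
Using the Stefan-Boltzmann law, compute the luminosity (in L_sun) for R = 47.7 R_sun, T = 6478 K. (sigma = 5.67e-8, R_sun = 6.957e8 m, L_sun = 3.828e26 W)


R = 47.7 * 6.957e8 m = 3.318489e+10 m. L = 4*pi*R^2*sigma*T^4 = 4*pi*(3.318489e+10)^2 * 5.67e-8 * 6478^4 = 1.381775418e+30 W. L/L_sun = 1.381775418e+30 / 3.828e26 = 3609.6537

3609.6537 L_sun


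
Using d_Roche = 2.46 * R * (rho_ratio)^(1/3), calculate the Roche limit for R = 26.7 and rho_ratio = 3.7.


d_Roche = 2.46 * 26.7 * 3.7^(1/3) = 101.5891

101.5891


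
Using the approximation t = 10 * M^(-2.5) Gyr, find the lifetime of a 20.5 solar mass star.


t = 10 * M^(-2.5) = 10 * 20.5^(-2.5) = 0.0053

0.0053 Gyr


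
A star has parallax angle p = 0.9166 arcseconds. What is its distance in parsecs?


d = 1/p = 1/0.9166 = 1.091

1.091 pc


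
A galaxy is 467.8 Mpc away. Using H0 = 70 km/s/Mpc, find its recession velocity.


v = H0 * d = 70 * 467.8 = 32746.0

32746.0 km/s


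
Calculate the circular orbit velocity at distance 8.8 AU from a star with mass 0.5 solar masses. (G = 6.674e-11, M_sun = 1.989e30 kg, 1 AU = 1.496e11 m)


v = sqrt(GM/r) = sqrt(6.674e-11 * 9.945e+29 / 1.316e+12) = 7100.4907

7100.4907 m/s


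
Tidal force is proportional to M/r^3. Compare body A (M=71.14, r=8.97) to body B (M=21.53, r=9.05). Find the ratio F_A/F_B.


Ratio = (M1/r1^3) / (M2/r2^3) = (71.14/8.97^3) / (21.53/9.05^3) = 3.3934

3.3934


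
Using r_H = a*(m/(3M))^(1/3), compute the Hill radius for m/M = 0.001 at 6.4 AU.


r_H = a * (m/3M)^(1/3) = 6.4 * (0.001/3)^(1/3) = 0.4438

0.4438 AU


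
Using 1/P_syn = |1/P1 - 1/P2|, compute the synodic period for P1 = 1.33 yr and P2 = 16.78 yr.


1/P_syn = |1/P1 - 1/P2| = |1/1.33 - 1/16.78| => P_syn = 1.4445

1.4445 years


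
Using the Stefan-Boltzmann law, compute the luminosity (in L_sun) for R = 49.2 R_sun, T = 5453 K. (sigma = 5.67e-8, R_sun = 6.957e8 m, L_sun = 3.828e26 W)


R = 49.2 * 6.957e8 m = 3.422844e+10 m. L = 4*pi*R^2*sigma*T^4 = 4*pi*(3.422844e+10)^2 * 5.67e-8 * 5453^4 = 7.380896679e+29 W. L/L_sun = 7.380896679e+29 / 3.828e26 = 1928.1339

1928.1339 L_sun


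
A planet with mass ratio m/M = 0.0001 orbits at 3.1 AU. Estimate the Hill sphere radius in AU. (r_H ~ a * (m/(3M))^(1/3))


r_H = a * (m/3M)^(1/3) = 3.1 * (0.0001/3)^(1/3) = 0.0998

0.0998 AU


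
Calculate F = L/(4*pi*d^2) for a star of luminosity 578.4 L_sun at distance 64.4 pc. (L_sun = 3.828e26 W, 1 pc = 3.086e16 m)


F = L / (4*pi*d^2) = 2.214e+29 / (4*pi*(1.987e+18)^2) = 4.461e-09

4.461e-09 W/m^2


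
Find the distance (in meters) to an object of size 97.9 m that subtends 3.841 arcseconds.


D = size / theta_rad, theta_rad = 3.841 * pi/(180*3600) = 1.862e-05, D = 5.257e+06

5.257e+06 m


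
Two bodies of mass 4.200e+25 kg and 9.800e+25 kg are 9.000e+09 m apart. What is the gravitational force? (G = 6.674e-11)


F = G*m1*m2/r^2 = 6.674e-11 * 4.200e+25 * 9.800e+25 / (9.000e+09)^2 = 6.674e-11 * 4.116e+51 / 8.100e+19 = 3.391e+21

3.391e+21 N


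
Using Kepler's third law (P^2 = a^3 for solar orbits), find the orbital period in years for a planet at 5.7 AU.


P = a^(3/2) = 5.7^1.5 = 13.6086

13.6086 years


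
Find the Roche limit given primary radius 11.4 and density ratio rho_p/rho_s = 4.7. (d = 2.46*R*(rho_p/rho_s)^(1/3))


d_Roche = 2.46 * 11.4 * 4.7^(1/3) = 46.9756

46.9756


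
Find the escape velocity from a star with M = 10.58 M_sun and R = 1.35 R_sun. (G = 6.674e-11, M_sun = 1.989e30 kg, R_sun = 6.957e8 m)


M = 10.58 * 1.989e30 kg = 2.104362e+31 kg; R = 1.35 * 6.957e8 m = 9.39195e+08 m. v_esc = sqrt(2GM/R) = sqrt(2 * 6.674e-11 * 2.104362e+31 / 9.39195e+08) = 1.729e+06

1.729e+06 m/s


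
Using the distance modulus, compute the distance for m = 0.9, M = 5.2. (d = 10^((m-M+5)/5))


d = 10^((m - M + 5)/5) = 10^((0.9 - 5.2 + 5)/5) = 1.3804

1.3804 pc


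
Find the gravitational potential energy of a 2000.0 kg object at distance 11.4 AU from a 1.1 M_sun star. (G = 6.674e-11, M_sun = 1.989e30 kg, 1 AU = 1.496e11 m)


M = 1.1 * 1.989e30 kg = 2.1879e+30 kg; r = 11.4 AU * 1.496e11 m/AU = 1.70544e+12 m. U = -GM*m/r = -(6.674e-11 * 2.1879e+30 * 2000.0) / 1.70544e+12 = -1.712e+11

-1.712e+11 J


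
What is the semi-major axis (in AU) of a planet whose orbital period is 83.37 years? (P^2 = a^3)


a = P^(2/3) = 83.37^(2/3) = 19.0842

19.0842 AU


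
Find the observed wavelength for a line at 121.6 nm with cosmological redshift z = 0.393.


lam_obs = lam_emit * (1 + z) = 121.6 * (1 + 0.393) = 169.3888

169.3888 nm


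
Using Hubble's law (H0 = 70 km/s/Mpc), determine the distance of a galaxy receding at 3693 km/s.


d = v / H0 = 3693 / 70 = 52.7571

52.7571 Mpc


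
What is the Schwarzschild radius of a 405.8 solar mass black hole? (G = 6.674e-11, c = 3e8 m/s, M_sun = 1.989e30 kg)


M = 405.8 * 1.989e30 kg = 8.071362e+32 kg. rs = 2GM/c^2 = 2 * 6.674e-11 * 8.071362e+32 / (3e8)^2 = 1.197e+06

1.197e+06 m


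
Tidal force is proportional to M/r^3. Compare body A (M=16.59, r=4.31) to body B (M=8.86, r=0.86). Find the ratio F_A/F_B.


Ratio = (M1/r1^3) / (M2/r2^3) = (16.59/4.31^3) / (8.86/0.86^3) = 0.0149

0.0149


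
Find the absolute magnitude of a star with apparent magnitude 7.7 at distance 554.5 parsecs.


M = m - 5*log10(d) + 5 = 7.7 - 5*log10(554.5) + 5 = -1.0195

-1.0195


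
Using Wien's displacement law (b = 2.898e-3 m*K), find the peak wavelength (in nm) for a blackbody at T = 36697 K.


lam_max = b / T = 2.898e-3 / 36697 = 7.897e-08 m = 78.971 nm

78.971 nm


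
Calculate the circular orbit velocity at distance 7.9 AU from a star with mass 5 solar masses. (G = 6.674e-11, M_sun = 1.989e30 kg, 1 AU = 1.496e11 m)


v = sqrt(GM/r) = sqrt(6.674e-11 * 9.945e+30 / 1.182e+12) = 23698.2432

23698.2432 m/s


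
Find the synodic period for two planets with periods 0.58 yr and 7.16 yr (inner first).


1/P_syn = |1/P1 - 1/P2| = |1/0.58 - 1/7.16| => P_syn = 0.6311

0.6311 years


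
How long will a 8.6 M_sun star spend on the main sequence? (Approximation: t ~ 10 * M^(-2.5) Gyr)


t = 10 * M^(-2.5) = 10 * 8.6^(-2.5) = 0.0461

0.0461 Gyr


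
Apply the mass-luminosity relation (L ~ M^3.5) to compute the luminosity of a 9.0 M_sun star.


L/L_sun = (M/M_sun)^3.5 = 9.0^3.5 = 2187.0

2187.0 L_sun


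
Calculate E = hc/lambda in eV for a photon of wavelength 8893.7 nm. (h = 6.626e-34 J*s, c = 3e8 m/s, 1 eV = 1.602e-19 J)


E = hc/lambda = 6.626e-34 * 3e8 / 8.894e-06 = 2.235e-20 J = 0.1395 eV

0.1395 eV


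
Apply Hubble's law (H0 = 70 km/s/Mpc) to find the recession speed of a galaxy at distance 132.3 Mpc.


v = H0 * d = 70 * 132.3 = 9261.0

9261.0 km/s


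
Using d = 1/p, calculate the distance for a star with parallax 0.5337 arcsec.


d = 1/p = 1/0.5337 = 1.8737

1.8737 pc


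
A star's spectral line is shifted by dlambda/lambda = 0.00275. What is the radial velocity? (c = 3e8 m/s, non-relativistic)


v = (dlambda/lambda) * c = 0.00275 * 3e8 = 825000.0

825000.0 m/s


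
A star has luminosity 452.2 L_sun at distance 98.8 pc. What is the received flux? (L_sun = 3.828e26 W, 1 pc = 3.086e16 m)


F = L / (4*pi*d^2) = 1.731e+29 / (4*pi*(3.049e+18)^2) = 1.482e-09

1.482e-09 W/m^2


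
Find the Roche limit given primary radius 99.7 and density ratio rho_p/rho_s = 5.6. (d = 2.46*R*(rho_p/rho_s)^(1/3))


d_Roche = 2.46 * 99.7 * 5.6^(1/3) = 435.5382

435.5382


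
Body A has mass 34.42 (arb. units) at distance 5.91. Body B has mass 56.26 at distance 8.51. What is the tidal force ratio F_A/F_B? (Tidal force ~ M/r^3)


Ratio = (M1/r1^3) / (M2/r2^3) = (34.42/5.91^3) / (56.26/8.51^3) = 1.8266

1.8266


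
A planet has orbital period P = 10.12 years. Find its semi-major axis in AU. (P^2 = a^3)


a = P^(2/3) = 10.12^(2/3) = 4.6786

4.6786 AU


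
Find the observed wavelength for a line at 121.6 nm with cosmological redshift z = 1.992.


lam_obs = lam_emit * (1 + z) = 121.6 * (1 + 1.992) = 363.8272

363.8272 nm


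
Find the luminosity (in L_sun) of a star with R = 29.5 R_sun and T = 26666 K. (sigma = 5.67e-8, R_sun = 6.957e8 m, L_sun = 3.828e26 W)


R = 29.5 * 6.957e8 m = 2.052315e+10 m. L = 4*pi*R^2*sigma*T^4 = 4*pi*(2.052315e+10)^2 * 5.67e-8 * 26666^4 = 1.517443259e+32 W. L/L_sun = 1.517443259e+32 / 3.828e26 = 396406.285

396406.285 L_sun


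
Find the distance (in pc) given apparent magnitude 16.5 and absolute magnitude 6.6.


d = 10^((m - M + 5)/5) = 10^((16.5 - 6.6 + 5)/5) = 954.9926

954.9926 pc


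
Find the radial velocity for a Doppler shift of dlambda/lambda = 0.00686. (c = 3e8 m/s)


v = (dlambda/lambda) * c = 0.00686 * 3e8 = 2.058e+06

2.058e+06 m/s


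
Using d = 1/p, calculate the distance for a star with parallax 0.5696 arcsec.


d = 1/p = 1/0.5696 = 1.7556

1.7556 pc


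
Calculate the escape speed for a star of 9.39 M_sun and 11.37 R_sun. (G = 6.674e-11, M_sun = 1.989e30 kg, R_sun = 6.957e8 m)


M = 9.39 * 1.989e30 kg = 1.867671e+31 kg; R = 11.37 * 6.957e8 m = 7.910109e+09 m. v_esc = sqrt(2GM/R) = sqrt(2 * 6.674e-11 * 1.867671e+31 / 7.910109e+09) = 561393.077

561393.077 m/s


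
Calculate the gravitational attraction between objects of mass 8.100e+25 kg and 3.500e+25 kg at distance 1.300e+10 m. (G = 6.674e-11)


F = G*m1*m2/r^2 = 6.674e-11 * 8.100e+25 * 3.500e+25 / (1.300e+10)^2 = 6.674e-11 * 2.835e+51 / 1.690e+20 = 1.120e+21

1.120e+21 N


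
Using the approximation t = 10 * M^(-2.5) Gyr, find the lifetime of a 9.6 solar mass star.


t = 10 * M^(-2.5) = 10 * 9.6^(-2.5) = 0.035

0.035 Gyr


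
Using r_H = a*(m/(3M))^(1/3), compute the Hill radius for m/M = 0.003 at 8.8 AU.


r_H = a * (m/3M)^(1/3) = 8.8 * (0.003/3)^(1/3) = 0.88

0.88 AU


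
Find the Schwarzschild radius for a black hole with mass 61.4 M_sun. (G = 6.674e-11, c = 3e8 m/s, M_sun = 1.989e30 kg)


M = 61.4 * 1.989e30 kg = 1.221246e+32 kg. rs = 2GM/c^2 = 2 * 6.674e-11 * 1.221246e+32 / (3e8)^2 = 181124.3512

181124.3512 m


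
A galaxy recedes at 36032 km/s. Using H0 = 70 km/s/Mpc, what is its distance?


d = v / H0 = 36032 / 70 = 514.7429

514.7429 Mpc
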